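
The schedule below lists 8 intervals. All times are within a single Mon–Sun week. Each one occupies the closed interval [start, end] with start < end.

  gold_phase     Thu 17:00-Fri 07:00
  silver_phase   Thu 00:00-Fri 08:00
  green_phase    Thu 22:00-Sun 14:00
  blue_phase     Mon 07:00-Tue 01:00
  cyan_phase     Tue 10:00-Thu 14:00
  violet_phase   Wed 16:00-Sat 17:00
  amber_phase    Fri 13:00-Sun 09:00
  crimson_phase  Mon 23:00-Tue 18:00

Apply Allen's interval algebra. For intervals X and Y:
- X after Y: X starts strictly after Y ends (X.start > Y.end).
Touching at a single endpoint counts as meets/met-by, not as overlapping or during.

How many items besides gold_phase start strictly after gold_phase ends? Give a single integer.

1

Target gold_phase = [Thu 17:00, Fri 07:00].
amber_phase [Fri 13:00, Sun 09:00] → after → counts.
blue_phase [Mon 07:00, Tue 01:00] → before → no.
crimson_phase [Mon 23:00, Tue 18:00] → before → no.
cyan_phase [Tue 10:00, Thu 14:00] → before → no.
green_phase [Thu 22:00, Sun 14:00] → overlapped-by → no.
silver_phase [Thu 00:00, Fri 08:00] → contains → no.
violet_phase [Wed 16:00, Sat 17:00] → contains → no.
Total: 1.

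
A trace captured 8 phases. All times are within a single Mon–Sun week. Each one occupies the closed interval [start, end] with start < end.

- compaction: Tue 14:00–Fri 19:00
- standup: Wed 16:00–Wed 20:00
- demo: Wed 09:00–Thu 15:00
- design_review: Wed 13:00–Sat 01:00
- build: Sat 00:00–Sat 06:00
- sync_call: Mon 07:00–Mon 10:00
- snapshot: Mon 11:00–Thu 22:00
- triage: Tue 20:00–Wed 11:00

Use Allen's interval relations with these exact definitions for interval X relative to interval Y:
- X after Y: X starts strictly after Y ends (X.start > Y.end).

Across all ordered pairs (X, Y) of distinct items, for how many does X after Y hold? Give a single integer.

14

Checking all 56 ordered pairs for relation 'after'; matching pairs in alphabetical order:
(build, compaction): build after compaction ✓
(build, demo): build after demo ✓
(build, snapshot): build after snapshot ✓
(build, standup): build after standup ✓
(build, sync_call): build after sync_call ✓
(build, triage): build after triage ✓
(compaction, sync_call): compaction after sync_call ✓
(demo, sync_call): demo after sync_call ✓
(design_review, sync_call): design_review after sync_call ✓
(design_review, triage): design_review after triage ✓
(snapshot, sync_call): snapshot after sync_call ✓
(standup, sync_call): standup after sync_call ✓
(standup, triage): standup after triage ✓
(triage, sync_call): triage after sync_call ✓
Count: 14.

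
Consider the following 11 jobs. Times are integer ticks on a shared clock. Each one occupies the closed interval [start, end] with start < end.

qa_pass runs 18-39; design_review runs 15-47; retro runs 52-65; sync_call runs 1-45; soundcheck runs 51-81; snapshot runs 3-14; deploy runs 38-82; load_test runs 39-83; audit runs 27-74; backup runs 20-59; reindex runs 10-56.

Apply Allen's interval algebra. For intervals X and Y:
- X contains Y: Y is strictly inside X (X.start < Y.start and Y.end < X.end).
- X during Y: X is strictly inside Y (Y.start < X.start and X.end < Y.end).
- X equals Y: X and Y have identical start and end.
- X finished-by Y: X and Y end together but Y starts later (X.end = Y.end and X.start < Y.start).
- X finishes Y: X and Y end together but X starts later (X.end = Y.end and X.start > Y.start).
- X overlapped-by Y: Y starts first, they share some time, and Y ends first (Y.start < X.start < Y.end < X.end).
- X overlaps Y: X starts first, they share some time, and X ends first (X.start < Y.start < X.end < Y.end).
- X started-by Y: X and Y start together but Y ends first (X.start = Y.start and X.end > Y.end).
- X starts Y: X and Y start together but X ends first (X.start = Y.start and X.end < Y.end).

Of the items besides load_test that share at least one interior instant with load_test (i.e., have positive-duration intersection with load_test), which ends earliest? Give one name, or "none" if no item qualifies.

Target load_test = [39, 83].
audit [27, 74] → overlaps → candidate.
backup [20, 59] → overlaps → candidate.
deploy [38, 82] → overlaps → candidate.
design_review [15, 47] → overlaps → candidate.
qa_pass [18, 39] → meets → excluded.
reindex [10, 56] → overlaps → candidate.
retro [52, 65] → during → candidate.
snapshot [3, 14] → before → excluded.
soundcheck [51, 81] → during → candidate.
sync_call [1, 45] → overlaps → candidate.
Among candidates, earliest end is 45 → sync_call.

sync_call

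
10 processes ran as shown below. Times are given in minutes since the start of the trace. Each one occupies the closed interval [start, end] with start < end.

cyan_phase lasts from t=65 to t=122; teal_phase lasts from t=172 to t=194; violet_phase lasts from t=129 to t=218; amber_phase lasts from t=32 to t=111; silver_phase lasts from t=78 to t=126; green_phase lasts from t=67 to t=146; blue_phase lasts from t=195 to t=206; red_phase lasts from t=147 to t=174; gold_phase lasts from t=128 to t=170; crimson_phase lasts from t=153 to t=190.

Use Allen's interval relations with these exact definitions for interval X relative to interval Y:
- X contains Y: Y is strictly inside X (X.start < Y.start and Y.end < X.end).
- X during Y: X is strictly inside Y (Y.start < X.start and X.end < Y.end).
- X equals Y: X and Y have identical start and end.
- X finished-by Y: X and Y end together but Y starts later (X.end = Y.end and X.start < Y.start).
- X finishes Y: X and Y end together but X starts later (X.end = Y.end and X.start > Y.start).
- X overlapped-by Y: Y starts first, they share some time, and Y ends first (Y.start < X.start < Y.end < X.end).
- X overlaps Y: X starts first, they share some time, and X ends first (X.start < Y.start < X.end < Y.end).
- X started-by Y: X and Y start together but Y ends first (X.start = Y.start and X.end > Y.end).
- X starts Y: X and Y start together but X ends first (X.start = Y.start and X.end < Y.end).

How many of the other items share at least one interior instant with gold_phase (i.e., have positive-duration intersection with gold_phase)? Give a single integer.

4

Target gold_phase = [t=128, t=170].
amber_phase [t=32, t=111] → before → no.
blue_phase [t=195, t=206] → after → no.
crimson_phase [t=153, t=190] → overlapped-by → counts.
cyan_phase [t=65, t=122] → before → no.
green_phase [t=67, t=146] → overlaps → counts.
red_phase [t=147, t=174] → overlapped-by → counts.
silver_phase [t=78, t=126] → before → no.
teal_phase [t=172, t=194] → after → no.
violet_phase [t=129, t=218] → overlapped-by → counts.
Total: 4.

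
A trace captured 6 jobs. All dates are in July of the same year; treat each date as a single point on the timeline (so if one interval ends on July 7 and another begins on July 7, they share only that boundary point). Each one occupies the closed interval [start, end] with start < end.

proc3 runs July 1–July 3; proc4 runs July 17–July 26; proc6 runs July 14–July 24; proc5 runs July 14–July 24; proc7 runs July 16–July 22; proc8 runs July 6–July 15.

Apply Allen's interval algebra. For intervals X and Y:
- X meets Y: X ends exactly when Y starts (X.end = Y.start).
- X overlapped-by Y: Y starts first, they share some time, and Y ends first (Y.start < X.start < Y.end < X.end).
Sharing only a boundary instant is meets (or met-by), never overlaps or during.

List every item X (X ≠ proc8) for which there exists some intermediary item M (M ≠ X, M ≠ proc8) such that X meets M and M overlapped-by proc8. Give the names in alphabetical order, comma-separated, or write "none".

none

Target proc8 = [July 6, July 15].
Intermediaries M with M overlapped-by proc8: proc5, proc6.
Via proc5 — items with X meets proc5: none.
Via proc6 — items with X meets proc6: none.
Union: none.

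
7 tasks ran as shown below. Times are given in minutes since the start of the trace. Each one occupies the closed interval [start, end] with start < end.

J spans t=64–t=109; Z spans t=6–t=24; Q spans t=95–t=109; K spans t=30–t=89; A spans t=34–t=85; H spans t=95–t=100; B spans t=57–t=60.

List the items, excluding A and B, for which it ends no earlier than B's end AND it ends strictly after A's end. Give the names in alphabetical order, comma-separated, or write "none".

H, J, K, Q

Conditions: its end is no earlier than B's end (X.end >= t=60) AND its end is strictly after A's end (X.end > t=85).
H: end t=100 >= t=60? ✓; end t=100 > t=85? ✓ → yes.
J: end t=109 >= t=60? ✓; end t=109 > t=85? ✓ → yes.
K: end t=89 >= t=60? ✓; end t=89 > t=85? ✓ → yes.
Q: end t=109 >= t=60? ✓; end t=109 > t=85? ✓ → yes.
Z: end t=24 >= t=60? ✗; end t=24 > t=85? ✗ → no.
Result: H, J, K, Q.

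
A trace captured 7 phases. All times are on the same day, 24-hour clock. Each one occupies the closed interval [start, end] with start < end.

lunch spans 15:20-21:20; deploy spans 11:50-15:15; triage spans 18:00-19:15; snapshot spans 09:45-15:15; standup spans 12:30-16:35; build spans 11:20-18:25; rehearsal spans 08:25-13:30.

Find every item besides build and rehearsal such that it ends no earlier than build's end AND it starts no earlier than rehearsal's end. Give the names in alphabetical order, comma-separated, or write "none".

Conditions: its end is no earlier than build's end (X.end >= 18:25) AND its start is no earlier than rehearsal's end (X.start >= 13:30).
deploy: end 15:15 >= 18:25? ✗; start 11:50 >= 13:30? ✗ → no.
lunch: end 21:20 >= 18:25? ✓; start 15:20 >= 13:30? ✓ → yes.
snapshot: end 15:15 >= 18:25? ✗; start 09:45 >= 13:30? ✗ → no.
standup: end 16:35 >= 18:25? ✗; start 12:30 >= 13:30? ✗ → no.
triage: end 19:15 >= 18:25? ✓; start 18:00 >= 13:30? ✓ → yes.
Result: lunch, triage.

lunch, triage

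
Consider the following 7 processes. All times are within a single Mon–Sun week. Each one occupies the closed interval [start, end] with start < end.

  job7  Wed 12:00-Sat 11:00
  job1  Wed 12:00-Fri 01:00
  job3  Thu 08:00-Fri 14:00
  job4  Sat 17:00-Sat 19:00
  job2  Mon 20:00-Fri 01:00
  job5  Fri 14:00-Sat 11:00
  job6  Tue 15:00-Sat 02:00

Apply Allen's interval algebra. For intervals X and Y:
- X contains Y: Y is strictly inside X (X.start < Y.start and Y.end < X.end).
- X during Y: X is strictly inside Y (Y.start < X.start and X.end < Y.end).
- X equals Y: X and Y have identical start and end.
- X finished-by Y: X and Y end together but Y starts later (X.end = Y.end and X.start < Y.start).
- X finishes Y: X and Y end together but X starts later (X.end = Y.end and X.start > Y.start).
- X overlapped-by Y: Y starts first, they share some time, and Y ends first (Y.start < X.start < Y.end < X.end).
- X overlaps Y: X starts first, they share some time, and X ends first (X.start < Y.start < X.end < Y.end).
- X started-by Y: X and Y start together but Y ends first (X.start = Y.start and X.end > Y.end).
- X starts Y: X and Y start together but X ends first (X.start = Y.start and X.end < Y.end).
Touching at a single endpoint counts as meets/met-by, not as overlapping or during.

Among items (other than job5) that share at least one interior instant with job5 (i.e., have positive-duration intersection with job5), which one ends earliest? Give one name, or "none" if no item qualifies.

job6

Target job5 = [Fri 14:00, Sat 11:00].
job1 [Wed 12:00, Fri 01:00] → before → excluded.
job2 [Mon 20:00, Fri 01:00] → before → excluded.
job3 [Thu 08:00, Fri 14:00] → meets → excluded.
job4 [Sat 17:00, Sat 19:00] → after → excluded.
job6 [Tue 15:00, Sat 02:00] → overlaps → candidate.
job7 [Wed 12:00, Sat 11:00] → finished-by → candidate.
Among candidates, earliest end is Sat 02:00 → job6.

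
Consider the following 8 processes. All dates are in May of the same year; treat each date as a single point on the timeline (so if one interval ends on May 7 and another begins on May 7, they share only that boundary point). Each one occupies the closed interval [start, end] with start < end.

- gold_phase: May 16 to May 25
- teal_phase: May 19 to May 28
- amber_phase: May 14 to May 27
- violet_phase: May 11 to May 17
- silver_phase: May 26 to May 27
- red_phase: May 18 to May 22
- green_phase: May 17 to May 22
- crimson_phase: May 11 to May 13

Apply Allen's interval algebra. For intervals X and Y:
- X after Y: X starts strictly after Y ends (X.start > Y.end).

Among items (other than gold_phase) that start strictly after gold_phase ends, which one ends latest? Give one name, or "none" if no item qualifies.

silver_phase

Target gold_phase = [May 16, May 25].
amber_phase [May 14, May 27] → contains → excluded.
crimson_phase [May 11, May 13] → before → excluded.
green_phase [May 17, May 22] → during → excluded.
red_phase [May 18, May 22] → during → excluded.
silver_phase [May 26, May 27] → after → candidate.
teal_phase [May 19, May 28] → overlapped-by → excluded.
violet_phase [May 11, May 17] → overlaps → excluded.
Among candidates, latest end is May 27 → silver_phase.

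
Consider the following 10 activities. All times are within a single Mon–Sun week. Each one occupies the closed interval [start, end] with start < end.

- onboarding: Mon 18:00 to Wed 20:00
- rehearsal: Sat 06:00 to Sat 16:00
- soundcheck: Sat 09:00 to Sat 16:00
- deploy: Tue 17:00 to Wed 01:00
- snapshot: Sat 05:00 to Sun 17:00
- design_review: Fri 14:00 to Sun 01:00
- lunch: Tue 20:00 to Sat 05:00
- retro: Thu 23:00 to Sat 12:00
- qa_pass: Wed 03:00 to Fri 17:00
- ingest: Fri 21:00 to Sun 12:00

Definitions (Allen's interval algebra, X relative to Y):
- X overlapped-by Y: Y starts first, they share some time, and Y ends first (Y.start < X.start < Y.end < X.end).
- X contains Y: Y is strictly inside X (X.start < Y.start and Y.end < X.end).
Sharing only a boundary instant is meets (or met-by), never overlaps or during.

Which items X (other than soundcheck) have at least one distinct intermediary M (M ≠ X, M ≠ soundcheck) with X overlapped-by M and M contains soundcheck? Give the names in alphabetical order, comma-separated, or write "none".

Target soundcheck = [Sat 09:00, Sat 16:00].
Intermediaries M with M contains soundcheck: design_review, ingest, snapshot.
Via design_review — items with X overlapped-by design_review: ingest, snapshot.
Via ingest — items with X overlapped-by ingest: snapshot.
Via snapshot — items with X overlapped-by snapshot: none.
Union: ingest, snapshot.

ingest, snapshot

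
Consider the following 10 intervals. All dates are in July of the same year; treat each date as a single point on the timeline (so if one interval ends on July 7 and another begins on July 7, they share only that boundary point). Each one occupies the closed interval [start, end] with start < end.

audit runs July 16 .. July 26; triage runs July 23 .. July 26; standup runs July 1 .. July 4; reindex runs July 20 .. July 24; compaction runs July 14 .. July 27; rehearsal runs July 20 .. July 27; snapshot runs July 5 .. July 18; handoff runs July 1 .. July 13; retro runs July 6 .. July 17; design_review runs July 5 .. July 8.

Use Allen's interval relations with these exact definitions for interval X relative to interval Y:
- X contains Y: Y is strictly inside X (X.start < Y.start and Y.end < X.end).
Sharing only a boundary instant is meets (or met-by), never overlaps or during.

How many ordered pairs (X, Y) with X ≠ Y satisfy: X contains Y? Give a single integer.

Checking all 90 ordered pairs for relation 'contains'; matching pairs in alphabetical order:
(audit, reindex): audit contains reindex ✓
(compaction, audit): compaction contains audit ✓
(compaction, reindex): compaction contains reindex ✓
(compaction, triage): compaction contains triage ✓
(handoff, design_review): handoff contains design_review ✓
(rehearsal, triage): rehearsal contains triage ✓
(snapshot, retro): snapshot contains retro ✓
Count: 7.

7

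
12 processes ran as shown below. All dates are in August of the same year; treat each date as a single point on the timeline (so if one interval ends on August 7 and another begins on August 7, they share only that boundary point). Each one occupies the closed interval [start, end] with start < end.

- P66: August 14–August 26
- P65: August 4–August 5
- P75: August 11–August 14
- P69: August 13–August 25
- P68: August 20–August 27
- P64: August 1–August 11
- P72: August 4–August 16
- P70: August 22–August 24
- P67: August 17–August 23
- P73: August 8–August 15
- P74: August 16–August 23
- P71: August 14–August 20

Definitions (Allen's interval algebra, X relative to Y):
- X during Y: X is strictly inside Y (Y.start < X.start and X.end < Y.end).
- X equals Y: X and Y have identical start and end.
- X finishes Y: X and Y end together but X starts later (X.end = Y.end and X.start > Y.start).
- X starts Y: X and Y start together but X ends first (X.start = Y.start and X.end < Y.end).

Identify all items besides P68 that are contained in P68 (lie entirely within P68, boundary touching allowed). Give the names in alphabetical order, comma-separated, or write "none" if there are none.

Target P68 = [August 20, August 27].
P64 [August 1, August 11] → before → no.
P65 [August 4, August 5] → before → no.
P66 [August 14, August 26] → overlaps → no.
P67 [August 17, August 23] → overlaps → no.
P69 [August 13, August 25] → overlaps → no.
P70 [August 22, August 24] → during → yes.
P71 [August 14, August 20] → meets → no.
P72 [August 4, August 16] → before → no.
P73 [August 8, August 15] → before → no.
P74 [August 16, August 23] → overlaps → no.
P75 [August 11, August 14] → before → no.
Result: P70.

P70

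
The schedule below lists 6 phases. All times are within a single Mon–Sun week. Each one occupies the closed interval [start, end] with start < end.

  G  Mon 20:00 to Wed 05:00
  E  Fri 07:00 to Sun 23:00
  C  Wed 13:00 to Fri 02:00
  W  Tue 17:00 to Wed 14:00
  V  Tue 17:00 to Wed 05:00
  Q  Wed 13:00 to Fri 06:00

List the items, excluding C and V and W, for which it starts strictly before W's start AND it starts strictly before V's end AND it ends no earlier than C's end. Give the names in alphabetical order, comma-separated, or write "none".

none

Conditions: its start is strictly before W's start (X.start < Tue 17:00) AND its start is strictly before V's end (X.start < Wed 05:00) AND its end is no earlier than C's end (X.end >= Fri 02:00).
E: start Fri 07:00 < Tue 17:00? ✗; start Fri 07:00 < Wed 05:00? ✗; end Sun 23:00 >= Fri 02:00? ✓ → no.
G: start Mon 20:00 < Tue 17:00? ✓; start Mon 20:00 < Wed 05:00? ✓; end Wed 05:00 >= Fri 02:00? ✗ → no.
Q: start Wed 13:00 < Tue 17:00? ✗; start Wed 13:00 < Wed 05:00? ✗; end Fri 06:00 >= Fri 02:00? ✓ → no.
Result: none.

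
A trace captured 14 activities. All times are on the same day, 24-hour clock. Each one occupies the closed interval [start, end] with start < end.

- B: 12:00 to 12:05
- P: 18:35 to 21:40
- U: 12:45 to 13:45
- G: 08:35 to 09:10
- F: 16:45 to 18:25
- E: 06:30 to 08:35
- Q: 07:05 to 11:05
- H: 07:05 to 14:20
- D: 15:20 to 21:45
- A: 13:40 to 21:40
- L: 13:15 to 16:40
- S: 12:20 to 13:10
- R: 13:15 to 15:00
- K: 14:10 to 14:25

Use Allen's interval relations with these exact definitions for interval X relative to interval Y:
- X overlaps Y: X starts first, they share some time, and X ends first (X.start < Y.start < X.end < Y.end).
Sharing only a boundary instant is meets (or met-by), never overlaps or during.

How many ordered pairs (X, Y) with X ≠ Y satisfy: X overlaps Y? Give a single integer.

Checking all 182 ordered pairs for relation 'overlaps'; matching pairs in alphabetical order:
(A, D): A overlaps D ✓
(E, H): E overlaps H ✓
(E, Q): E overlaps Q ✓
(H, A): H overlaps A ✓
(H, K): H overlaps K ✓
(H, L): H overlaps L ✓
(H, R): H overlaps R ✓
(L, A): L overlaps A ✓
(L, D): L overlaps D ✓
(R, A): R overlaps A ✓
(S, U): S overlaps U ✓
(U, A): U overlaps A ✓
(U, L): U overlaps L ✓
(U, R): U overlaps R ✓
Count: 14.

14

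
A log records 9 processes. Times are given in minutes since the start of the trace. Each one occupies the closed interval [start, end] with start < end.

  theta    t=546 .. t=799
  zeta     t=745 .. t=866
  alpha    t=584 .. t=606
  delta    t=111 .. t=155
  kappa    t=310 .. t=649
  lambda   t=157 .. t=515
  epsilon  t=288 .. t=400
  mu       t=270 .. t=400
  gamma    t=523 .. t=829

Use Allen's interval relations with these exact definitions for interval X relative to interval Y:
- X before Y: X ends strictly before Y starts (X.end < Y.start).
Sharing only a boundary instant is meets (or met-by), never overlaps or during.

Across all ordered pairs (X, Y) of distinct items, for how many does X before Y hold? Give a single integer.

Checking all 72 ordered pairs for relation 'before'; matching pairs in alphabetical order:
(alpha, zeta): alpha before zeta ✓
(delta, alpha): delta before alpha ✓
(delta, epsilon): delta before epsilon ✓
(delta, gamma): delta before gamma ✓
(delta, kappa): delta before kappa ✓
(delta, lambda): delta before lambda ✓
(delta, mu): delta before mu ✓
(delta, theta): delta before theta ✓
(delta, zeta): delta before zeta ✓
(epsilon, alpha): epsilon before alpha ✓
(epsilon, gamma): epsilon before gamma ✓
(epsilon, theta): epsilon before theta ✓
(epsilon, zeta): epsilon before zeta ✓
(kappa, zeta): kappa before zeta ✓
(lambda, alpha): lambda before alpha ✓
(lambda, gamma): lambda before gamma ✓
(lambda, theta): lambda before theta ✓
(lambda, zeta): lambda before zeta ✓
(mu, alpha): mu before alpha ✓
(mu, gamma): mu before gamma ✓
(mu, theta): mu before theta ✓
(mu, zeta): mu before zeta ✓
Count: 22.

22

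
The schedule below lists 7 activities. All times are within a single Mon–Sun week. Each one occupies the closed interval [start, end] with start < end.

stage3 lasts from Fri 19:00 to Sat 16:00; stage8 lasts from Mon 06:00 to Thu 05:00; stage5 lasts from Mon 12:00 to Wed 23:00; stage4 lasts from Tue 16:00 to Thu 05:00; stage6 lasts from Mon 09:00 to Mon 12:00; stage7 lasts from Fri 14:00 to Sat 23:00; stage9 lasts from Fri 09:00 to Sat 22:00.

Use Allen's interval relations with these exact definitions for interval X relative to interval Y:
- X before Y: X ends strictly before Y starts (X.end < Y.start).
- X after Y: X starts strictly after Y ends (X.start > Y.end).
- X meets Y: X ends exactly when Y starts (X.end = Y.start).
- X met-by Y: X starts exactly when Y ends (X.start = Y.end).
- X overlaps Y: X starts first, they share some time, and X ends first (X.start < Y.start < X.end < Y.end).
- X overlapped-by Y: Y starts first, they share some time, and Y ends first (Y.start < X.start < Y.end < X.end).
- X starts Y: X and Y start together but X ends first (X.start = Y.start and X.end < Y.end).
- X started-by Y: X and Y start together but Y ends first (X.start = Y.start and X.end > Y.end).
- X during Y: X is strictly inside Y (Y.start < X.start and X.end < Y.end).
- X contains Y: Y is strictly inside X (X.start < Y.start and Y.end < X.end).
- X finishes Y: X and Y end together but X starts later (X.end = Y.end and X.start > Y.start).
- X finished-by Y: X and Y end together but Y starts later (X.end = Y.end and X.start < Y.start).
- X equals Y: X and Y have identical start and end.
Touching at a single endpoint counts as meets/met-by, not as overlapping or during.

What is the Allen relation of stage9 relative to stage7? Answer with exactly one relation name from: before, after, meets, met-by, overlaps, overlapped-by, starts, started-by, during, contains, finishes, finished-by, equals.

overlaps

stage9 = [Fri 09:00, Sat 22:00]; stage7 = [Fri 14:00, Sat 23:00].
Compare endpoints: stage9.start < stage7.start, stage9.start < stage7.end, stage9.end > stage7.start, stage9.end < stage7.end.
That pattern is 'overlaps'.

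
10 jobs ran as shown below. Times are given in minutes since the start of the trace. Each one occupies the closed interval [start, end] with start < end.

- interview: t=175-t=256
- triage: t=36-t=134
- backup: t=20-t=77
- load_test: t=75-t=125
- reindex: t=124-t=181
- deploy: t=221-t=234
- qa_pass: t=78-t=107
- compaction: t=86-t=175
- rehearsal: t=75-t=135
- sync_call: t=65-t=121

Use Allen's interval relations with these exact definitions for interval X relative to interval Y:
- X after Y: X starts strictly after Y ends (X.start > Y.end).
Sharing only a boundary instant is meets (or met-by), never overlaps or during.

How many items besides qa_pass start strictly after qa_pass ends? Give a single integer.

Target qa_pass = [t=78, t=107].
backup [t=20, t=77] → before → no.
compaction [t=86, t=175] → overlapped-by → no.
deploy [t=221, t=234] → after → counts.
interview [t=175, t=256] → after → counts.
load_test [t=75, t=125] → contains → no.
rehearsal [t=75, t=135] → contains → no.
reindex [t=124, t=181] → after → counts.
sync_call [t=65, t=121] → contains → no.
triage [t=36, t=134] → contains → no.
Total: 3.

3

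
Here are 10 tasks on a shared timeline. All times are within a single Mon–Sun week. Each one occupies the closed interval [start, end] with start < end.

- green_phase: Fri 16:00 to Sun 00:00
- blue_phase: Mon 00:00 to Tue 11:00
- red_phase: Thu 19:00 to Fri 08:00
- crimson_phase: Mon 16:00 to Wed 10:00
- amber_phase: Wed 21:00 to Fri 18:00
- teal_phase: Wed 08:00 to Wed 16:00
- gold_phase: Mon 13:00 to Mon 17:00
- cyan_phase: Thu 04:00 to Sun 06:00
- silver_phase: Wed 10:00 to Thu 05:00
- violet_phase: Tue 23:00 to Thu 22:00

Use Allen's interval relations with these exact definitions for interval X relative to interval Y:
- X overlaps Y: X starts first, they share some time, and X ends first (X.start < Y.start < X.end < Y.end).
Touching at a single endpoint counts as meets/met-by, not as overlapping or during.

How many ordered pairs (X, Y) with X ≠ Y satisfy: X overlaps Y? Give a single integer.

12

Checking all 90 ordered pairs for relation 'overlaps'; matching pairs in alphabetical order:
(amber_phase, cyan_phase): amber_phase overlaps cyan_phase ✓
(amber_phase, green_phase): amber_phase overlaps green_phase ✓
(blue_phase, crimson_phase): blue_phase overlaps crimson_phase ✓
(crimson_phase, teal_phase): crimson_phase overlaps teal_phase ✓
(crimson_phase, violet_phase): crimson_phase overlaps violet_phase ✓
(gold_phase, crimson_phase): gold_phase overlaps crimson_phase ✓
(silver_phase, amber_phase): silver_phase overlaps amber_phase ✓
(silver_phase, cyan_phase): silver_phase overlaps cyan_phase ✓
(teal_phase, silver_phase): teal_phase overlaps silver_phase ✓
(violet_phase, amber_phase): violet_phase overlaps amber_phase ✓
(violet_phase, cyan_phase): violet_phase overlaps cyan_phase ✓
(violet_phase, red_phase): violet_phase overlaps red_phase ✓
Count: 12.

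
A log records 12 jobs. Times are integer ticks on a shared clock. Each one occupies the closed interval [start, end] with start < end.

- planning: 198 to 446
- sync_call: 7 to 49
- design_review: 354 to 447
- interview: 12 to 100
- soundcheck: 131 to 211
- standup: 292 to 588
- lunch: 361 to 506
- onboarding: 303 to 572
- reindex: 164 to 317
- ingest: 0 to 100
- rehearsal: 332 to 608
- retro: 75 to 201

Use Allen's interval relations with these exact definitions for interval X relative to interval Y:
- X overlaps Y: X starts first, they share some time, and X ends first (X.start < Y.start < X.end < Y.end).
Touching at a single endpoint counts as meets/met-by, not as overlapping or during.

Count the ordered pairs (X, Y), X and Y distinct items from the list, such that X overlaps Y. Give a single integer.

19

Checking all 132 ordered pairs for relation 'overlaps'; matching pairs in alphabetical order:
(design_review, lunch): design_review overlaps lunch ✓
(ingest, retro): ingest overlaps retro ✓
(interview, retro): interview overlaps retro ✓
(onboarding, rehearsal): onboarding overlaps rehearsal ✓
(planning, design_review): planning overlaps design_review ✓
(planning, lunch): planning overlaps lunch ✓
(planning, onboarding): planning overlaps onboarding ✓
(planning, rehearsal): planning overlaps rehearsal ✓
(planning, standup): planning overlaps standup ✓
(reindex, onboarding): reindex overlaps onboarding ✓
(reindex, planning): reindex overlaps planning ✓
(reindex, standup): reindex overlaps standup ✓
(retro, planning): retro overlaps planning ✓
(retro, reindex): retro overlaps reindex ✓
(retro, soundcheck): retro overlaps soundcheck ✓
(soundcheck, planning): soundcheck overlaps planning ✓
(soundcheck, reindex): soundcheck overlaps reindex ✓
(standup, rehearsal): standup overlaps rehearsal ✓
(sync_call, interview): sync_call overlaps interview ✓
Count: 19.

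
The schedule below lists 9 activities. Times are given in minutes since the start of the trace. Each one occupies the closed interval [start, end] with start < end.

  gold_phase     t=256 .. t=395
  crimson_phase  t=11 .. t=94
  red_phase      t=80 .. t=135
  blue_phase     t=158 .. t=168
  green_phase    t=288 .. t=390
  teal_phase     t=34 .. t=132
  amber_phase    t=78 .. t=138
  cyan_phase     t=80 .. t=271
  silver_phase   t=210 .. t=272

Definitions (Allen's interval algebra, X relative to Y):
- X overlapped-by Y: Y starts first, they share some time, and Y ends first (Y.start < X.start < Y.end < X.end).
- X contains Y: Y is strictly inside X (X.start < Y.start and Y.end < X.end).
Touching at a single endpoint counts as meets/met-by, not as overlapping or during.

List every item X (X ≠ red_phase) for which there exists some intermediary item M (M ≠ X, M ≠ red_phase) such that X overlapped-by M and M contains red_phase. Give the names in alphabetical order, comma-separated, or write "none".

Target red_phase = [t=80, t=135].
Intermediaries M with M contains red_phase: amber_phase.
Via amber_phase — items with X overlapped-by amber_phase: cyan_phase.
Union: cyan_phase.

cyan_phase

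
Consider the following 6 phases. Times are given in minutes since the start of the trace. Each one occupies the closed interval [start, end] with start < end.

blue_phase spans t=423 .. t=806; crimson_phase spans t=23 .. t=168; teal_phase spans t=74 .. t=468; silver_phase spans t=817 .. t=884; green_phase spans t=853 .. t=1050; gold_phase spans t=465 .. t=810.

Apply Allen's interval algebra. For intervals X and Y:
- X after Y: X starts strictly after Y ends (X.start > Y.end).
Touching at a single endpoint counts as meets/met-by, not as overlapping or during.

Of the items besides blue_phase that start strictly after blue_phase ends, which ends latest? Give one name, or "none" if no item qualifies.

Target blue_phase = [t=423, t=806].
crimson_phase [t=23, t=168] → before → excluded.
gold_phase [t=465, t=810] → overlapped-by → excluded.
green_phase [t=853, t=1050] → after → candidate.
silver_phase [t=817, t=884] → after → candidate.
teal_phase [t=74, t=468] → overlaps → excluded.
Among candidates, latest end is t=1050 → green_phase.

green_phase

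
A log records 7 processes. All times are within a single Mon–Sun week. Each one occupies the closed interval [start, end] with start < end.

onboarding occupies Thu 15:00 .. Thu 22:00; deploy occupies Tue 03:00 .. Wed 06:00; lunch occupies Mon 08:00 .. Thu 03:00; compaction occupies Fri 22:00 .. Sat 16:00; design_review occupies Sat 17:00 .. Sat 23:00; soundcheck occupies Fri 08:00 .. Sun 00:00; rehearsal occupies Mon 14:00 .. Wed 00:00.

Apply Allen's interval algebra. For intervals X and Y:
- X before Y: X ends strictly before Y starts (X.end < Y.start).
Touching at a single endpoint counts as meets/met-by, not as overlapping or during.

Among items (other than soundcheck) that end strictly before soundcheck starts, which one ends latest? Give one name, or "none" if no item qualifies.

Target soundcheck = [Fri 08:00, Sun 00:00].
compaction [Fri 22:00, Sat 16:00] → during → excluded.
deploy [Tue 03:00, Wed 06:00] → before → candidate.
design_review [Sat 17:00, Sat 23:00] → during → excluded.
lunch [Mon 08:00, Thu 03:00] → before → candidate.
onboarding [Thu 15:00, Thu 22:00] → before → candidate.
rehearsal [Mon 14:00, Wed 00:00] → before → candidate.
Among candidates, latest end is Thu 22:00 → onboarding.

onboarding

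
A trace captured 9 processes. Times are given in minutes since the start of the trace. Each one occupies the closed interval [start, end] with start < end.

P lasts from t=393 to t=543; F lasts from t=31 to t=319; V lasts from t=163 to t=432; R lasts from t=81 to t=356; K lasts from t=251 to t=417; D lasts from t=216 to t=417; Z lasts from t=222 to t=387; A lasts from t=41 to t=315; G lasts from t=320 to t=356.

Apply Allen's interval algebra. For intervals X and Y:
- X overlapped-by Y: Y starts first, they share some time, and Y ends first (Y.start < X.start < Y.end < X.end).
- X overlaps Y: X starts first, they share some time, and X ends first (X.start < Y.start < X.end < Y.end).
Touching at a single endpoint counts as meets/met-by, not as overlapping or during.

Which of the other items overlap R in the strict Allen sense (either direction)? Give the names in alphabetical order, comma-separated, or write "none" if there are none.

A, D, F, K, V, Z

Target R = [t=81, t=356].
A [t=41, t=315] → overlaps → yes.
D [t=216, t=417] → overlapped-by → yes.
F [t=31, t=319] → overlaps → yes.
G [t=320, t=356] → finishes → no.
K [t=251, t=417] → overlapped-by → yes.
P [t=393, t=543] → after → no.
V [t=163, t=432] → overlapped-by → yes.
Z [t=222, t=387] → overlapped-by → yes.
Result: A, D, F, K, V, Z.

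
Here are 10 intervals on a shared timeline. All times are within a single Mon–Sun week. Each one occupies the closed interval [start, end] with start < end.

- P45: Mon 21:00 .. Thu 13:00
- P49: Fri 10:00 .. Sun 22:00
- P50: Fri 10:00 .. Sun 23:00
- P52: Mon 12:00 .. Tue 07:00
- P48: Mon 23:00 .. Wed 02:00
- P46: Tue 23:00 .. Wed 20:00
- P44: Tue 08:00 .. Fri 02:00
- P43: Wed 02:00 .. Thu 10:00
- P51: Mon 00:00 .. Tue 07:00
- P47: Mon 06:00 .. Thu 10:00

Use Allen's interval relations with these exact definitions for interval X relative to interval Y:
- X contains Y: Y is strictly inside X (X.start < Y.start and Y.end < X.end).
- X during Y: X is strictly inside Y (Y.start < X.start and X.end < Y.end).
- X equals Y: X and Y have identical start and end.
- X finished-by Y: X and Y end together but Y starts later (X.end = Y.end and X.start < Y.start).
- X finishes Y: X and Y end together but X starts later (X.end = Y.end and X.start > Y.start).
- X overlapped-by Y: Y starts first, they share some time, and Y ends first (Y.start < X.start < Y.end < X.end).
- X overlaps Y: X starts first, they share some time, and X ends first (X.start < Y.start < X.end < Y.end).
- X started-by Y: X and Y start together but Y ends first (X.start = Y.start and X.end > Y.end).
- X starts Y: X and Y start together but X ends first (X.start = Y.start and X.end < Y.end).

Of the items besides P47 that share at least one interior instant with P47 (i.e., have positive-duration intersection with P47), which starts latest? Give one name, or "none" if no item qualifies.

Target P47 = [Mon 06:00, Thu 10:00].
P43 [Wed 02:00, Thu 10:00] → finishes → candidate.
P44 [Tue 08:00, Fri 02:00] → overlapped-by → candidate.
P45 [Mon 21:00, Thu 13:00] → overlapped-by → candidate.
P46 [Tue 23:00, Wed 20:00] → during → candidate.
P48 [Mon 23:00, Wed 02:00] → during → candidate.
P49 [Fri 10:00, Sun 22:00] → after → excluded.
P50 [Fri 10:00, Sun 23:00] → after → excluded.
P51 [Mon 00:00, Tue 07:00] → overlaps → candidate.
P52 [Mon 12:00, Tue 07:00] → during → candidate.
Among candidates, latest start is Wed 02:00 → P43.

P43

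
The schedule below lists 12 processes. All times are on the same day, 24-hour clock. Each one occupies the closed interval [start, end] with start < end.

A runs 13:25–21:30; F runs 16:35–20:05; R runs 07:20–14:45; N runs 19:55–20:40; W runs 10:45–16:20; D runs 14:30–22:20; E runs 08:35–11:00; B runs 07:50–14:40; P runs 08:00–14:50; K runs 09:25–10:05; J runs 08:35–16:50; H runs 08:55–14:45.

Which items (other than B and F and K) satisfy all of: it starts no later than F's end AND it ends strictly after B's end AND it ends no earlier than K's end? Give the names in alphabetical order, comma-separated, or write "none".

A, D, H, J, N, P, R, W

Conditions: its start is no later than F's end (X.start <= 20:05) AND its end is strictly after B's end (X.end > 14:40) AND its end is no earlier than K's end (X.end >= 10:05).
A: start 13:25 <= 20:05? ✓; end 21:30 > 14:40? ✓; end 21:30 >= 10:05? ✓ → yes.
D: start 14:30 <= 20:05? ✓; end 22:20 > 14:40? ✓; end 22:20 >= 10:05? ✓ → yes.
E: start 08:35 <= 20:05? ✓; end 11:00 > 14:40? ✗; end 11:00 >= 10:05? ✓ → no.
H: start 08:55 <= 20:05? ✓; end 14:45 > 14:40? ✓; end 14:45 >= 10:05? ✓ → yes.
J: start 08:35 <= 20:05? ✓; end 16:50 > 14:40? ✓; end 16:50 >= 10:05? ✓ → yes.
N: start 19:55 <= 20:05? ✓; end 20:40 > 14:40? ✓; end 20:40 >= 10:05? ✓ → yes.
P: start 08:00 <= 20:05? ✓; end 14:50 > 14:40? ✓; end 14:50 >= 10:05? ✓ → yes.
R: start 07:20 <= 20:05? ✓; end 14:45 > 14:40? ✓; end 14:45 >= 10:05? ✓ → yes.
W: start 10:45 <= 20:05? ✓; end 16:20 > 14:40? ✓; end 16:20 >= 10:05? ✓ → yes.
Result: A, D, H, J, N, P, R, W.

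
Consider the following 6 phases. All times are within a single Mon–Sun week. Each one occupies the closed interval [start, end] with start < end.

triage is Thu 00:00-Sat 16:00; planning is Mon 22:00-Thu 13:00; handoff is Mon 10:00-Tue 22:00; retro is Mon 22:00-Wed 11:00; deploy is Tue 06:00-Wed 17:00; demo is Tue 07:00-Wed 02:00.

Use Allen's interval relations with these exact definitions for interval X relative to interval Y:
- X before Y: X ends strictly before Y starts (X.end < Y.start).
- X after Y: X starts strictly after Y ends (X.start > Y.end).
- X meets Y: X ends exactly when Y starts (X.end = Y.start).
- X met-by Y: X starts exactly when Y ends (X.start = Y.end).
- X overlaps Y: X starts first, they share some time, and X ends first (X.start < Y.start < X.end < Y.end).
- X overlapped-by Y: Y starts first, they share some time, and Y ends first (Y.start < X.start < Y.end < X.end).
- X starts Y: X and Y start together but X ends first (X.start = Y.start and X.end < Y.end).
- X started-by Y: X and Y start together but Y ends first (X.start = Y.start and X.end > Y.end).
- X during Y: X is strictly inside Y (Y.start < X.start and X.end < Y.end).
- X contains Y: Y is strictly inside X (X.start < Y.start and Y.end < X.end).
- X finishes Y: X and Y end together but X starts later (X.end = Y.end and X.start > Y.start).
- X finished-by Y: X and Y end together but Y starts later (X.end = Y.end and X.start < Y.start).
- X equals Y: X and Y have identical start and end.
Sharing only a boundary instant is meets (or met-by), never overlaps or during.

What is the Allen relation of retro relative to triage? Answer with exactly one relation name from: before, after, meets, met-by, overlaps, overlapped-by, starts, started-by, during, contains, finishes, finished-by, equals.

before

retro = [Mon 22:00, Wed 11:00]; triage = [Thu 00:00, Sat 16:00].
Compare endpoints: retro.start < triage.start, retro.start < triage.end, retro.end < triage.start, retro.end < triage.end.
That pattern is 'before'.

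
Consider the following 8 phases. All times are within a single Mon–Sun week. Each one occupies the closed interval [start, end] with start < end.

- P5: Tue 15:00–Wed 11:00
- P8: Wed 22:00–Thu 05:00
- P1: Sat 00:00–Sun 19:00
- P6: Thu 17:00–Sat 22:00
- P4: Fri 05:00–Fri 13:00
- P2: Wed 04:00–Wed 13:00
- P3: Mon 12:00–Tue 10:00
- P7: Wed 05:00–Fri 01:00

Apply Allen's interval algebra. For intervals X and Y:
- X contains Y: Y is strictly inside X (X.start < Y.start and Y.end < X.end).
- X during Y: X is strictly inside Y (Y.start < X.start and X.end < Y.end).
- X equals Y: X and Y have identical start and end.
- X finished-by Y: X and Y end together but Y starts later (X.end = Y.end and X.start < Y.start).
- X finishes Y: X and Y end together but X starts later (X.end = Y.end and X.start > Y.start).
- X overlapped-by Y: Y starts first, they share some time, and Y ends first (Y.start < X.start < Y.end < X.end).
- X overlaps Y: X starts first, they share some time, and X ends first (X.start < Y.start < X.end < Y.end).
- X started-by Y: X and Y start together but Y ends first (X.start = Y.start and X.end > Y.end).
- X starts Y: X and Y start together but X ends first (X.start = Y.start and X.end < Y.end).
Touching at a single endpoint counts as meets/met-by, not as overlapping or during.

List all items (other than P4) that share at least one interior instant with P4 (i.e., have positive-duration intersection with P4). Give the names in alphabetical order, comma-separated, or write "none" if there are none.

P6

Target P4 = [Fri 05:00, Fri 13:00].
P1 [Sat 00:00, Sun 19:00] → after → no.
P2 [Wed 04:00, Wed 13:00] → before → no.
P3 [Mon 12:00, Tue 10:00] → before → no.
P5 [Tue 15:00, Wed 11:00] → before → no.
P6 [Thu 17:00, Sat 22:00] → contains → yes.
P7 [Wed 05:00, Fri 01:00] → before → no.
P8 [Wed 22:00, Thu 05:00] → before → no.
Result: P6.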